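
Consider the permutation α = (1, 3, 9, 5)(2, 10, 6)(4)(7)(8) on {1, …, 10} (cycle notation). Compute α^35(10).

10 lies in the 3-cycle (2, 10, 6).
On a 3-cycle, α^3 is the identity, so α^35 = α^2 there (35 ≡ 2 mod 3).
Stepping 2 places around the cycle: 10 → 6 → 2.

2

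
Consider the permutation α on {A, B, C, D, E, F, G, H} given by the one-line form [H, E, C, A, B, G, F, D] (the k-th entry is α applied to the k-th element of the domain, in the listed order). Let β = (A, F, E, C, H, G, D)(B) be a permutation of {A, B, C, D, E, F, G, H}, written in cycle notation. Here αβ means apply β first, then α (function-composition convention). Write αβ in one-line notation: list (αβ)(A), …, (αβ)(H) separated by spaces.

(αβ)(x) = α(β(x)). Computing each image: α(β(A)) = α(F) = G, α(β(B)) = α(B) = E, α(β(C)) = α(H) = D, α(β(D)) = α(A) = H, α(β(E)) = α(C) = C, α(β(F)) = α(E) = B, α(β(G)) = α(D) = A, α(β(H)) = α(G) = F.
Hence αβ = [G E D H C B A F].

G E D H C B A F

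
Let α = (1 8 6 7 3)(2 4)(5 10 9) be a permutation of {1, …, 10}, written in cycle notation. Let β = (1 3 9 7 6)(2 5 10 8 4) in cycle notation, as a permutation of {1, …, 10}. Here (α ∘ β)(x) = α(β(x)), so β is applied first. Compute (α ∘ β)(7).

7

β(7) = 6, then α(6) = 7; composing gives (α ∘ β)(7) = 7.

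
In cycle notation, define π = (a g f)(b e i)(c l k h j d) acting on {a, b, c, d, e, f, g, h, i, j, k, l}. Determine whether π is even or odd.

odd

The cycle lengths are 6, 3, 3.
A cycle of length ℓ contributes ℓ−1 transpositions, so π is a product of 5 + 2 + 2 = 9 transpositions — odd.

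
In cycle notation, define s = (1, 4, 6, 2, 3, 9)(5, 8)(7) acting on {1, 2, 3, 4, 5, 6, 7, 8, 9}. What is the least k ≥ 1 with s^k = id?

The cycle type of s is (6, 2, 1).
The order of s is the least common multiple of its cycle lengths: lcm(6, 2) = 6.

6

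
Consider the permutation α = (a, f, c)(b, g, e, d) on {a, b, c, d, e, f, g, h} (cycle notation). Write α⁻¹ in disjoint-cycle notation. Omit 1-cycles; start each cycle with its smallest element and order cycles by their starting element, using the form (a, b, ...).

Inverting a permutation written in cycle notation just reverses the order within every cycle.
After reversing and putting each cycle's least element first, α⁻¹ = (a, c, f)(b, d, e, g).

(a, c, f)(b, d, e, g)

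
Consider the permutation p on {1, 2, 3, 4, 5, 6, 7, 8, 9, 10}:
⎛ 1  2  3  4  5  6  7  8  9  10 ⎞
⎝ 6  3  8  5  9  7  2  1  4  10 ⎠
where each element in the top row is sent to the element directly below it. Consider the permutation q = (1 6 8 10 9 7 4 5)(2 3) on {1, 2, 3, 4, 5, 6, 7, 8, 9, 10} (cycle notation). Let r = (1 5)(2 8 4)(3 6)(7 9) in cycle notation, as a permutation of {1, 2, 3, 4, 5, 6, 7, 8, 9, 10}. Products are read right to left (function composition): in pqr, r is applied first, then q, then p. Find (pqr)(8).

9

Chase 8: r(8) = 4; q(4) = 5; p(5) = 9. Hence (pqr)(8) = 9.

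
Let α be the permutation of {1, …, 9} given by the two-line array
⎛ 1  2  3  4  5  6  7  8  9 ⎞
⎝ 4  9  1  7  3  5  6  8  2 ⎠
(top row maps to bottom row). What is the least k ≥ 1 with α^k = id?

The disjoint-cycle form of α has cycle lengths 6, 2, 1.
The order is lcm(6, 2) = 6.

6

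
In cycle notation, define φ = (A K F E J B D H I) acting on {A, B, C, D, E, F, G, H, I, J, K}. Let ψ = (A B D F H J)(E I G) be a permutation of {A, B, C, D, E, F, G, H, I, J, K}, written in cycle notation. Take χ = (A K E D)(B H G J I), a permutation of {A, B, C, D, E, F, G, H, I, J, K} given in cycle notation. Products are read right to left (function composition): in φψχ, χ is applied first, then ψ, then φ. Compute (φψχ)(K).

A

Apply the permutations in order: χ(K) = E, then ψ(E) = I, then φ(I) = A. So (φψχ)(K) = A.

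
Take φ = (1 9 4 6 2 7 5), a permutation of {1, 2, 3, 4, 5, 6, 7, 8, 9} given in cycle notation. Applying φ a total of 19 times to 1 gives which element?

7

1 lies in the 7-cycle (1 9 4 6 2 7 5).
On a 7-cycle, φ^7 is the identity, so φ^19 = φ^5 there (19 ≡ 5 mod 7).
Stepping 5 places around the cycle: 1 → 9 → 4 → 6 → 2 → 7.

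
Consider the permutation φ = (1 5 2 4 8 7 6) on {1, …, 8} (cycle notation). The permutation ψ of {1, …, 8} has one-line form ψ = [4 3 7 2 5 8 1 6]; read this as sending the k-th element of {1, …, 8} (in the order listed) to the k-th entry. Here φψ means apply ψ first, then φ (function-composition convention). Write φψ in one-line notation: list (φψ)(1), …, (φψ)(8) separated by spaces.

8 3 6 4 2 7 5 1

Chase each element through ψ then φ: 1 → 4 → 8; 2 → 3 → 3; 3 → 7 → 6; 4 → 2 → 4; 5 → 5 → 2; 6 → 8 → 7; 7 → 1 → 5; 8 → 6 → 1.
Collecting the images, φψ = [8 3 6 4 2 7 5 1].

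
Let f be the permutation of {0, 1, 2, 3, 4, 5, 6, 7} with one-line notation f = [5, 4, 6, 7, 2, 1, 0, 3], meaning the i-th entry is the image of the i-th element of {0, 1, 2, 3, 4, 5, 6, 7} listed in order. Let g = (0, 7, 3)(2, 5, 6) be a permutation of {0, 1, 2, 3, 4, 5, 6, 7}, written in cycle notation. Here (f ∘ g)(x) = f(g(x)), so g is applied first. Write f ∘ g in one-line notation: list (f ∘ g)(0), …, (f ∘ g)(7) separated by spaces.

(f ∘ g)(x) = f(g(x)). Computing each image: f(g(0)) = f(7) = 3, f(g(1)) = f(1) = 4, f(g(2)) = f(5) = 1, f(g(3)) = f(0) = 5, f(g(4)) = f(4) = 2, f(g(5)) = f(6) = 0, f(g(6)) = f(2) = 6, f(g(7)) = f(3) = 7.
Hence f ∘ g = [3 4 1 5 2 0 6 7].

3 4 1 5 2 0 6 7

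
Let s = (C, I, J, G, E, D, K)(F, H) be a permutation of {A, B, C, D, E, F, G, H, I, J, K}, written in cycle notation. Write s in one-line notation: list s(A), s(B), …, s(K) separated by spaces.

A B I K D H E F J G C

Each element maps to the next entry in its cycle (wrapping to the front): A↦A, B↦B, C↦I, D↦K, E↦D, F↦H, G↦E, H↦F, I↦J, J↦G, K↦C.
Listing these in domain order gives A B I K D H E F J G C.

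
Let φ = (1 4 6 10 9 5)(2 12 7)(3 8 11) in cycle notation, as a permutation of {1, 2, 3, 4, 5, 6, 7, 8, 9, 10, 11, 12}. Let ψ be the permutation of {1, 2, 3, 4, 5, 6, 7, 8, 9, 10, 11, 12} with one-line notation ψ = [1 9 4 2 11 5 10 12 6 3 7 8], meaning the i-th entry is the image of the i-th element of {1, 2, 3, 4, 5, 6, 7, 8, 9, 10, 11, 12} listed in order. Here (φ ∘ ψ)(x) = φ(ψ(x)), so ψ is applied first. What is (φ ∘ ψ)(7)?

9

First apply ψ: ψ(7) = 10, then φ(10) = 9. Thus (φ ∘ ψ)(7) = 9.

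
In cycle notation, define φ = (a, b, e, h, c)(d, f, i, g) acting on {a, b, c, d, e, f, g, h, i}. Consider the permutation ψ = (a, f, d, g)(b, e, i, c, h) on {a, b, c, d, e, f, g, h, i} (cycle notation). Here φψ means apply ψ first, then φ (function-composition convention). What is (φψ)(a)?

(φψ)(a) = φ(ψ(a)). ψ(a) = f, then φ(f) = i. So (φψ)(a) = i.

i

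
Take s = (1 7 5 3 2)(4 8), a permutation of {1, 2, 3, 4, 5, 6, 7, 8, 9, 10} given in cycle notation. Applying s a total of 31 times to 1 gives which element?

7

1 lies in the 5-cycle (1 7 5 3 2).
On a 5-cycle, s^5 is the identity, so s^31 = s^1 there (31 ≡ 1 mod 5).
Advancing 1 step from 1: 1 → 7.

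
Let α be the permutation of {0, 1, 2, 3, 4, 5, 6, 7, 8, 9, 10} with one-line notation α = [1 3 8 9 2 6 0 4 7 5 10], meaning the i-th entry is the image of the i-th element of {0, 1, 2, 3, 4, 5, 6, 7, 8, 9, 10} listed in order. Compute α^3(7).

Tracing 7 → 4 → … returns to 7 after 4 steps, so 7 lies in a 4-cycle (2, 8, 7, 4).
Advancing 3 steps from 7: 7 → 4 → 2 → 8.

8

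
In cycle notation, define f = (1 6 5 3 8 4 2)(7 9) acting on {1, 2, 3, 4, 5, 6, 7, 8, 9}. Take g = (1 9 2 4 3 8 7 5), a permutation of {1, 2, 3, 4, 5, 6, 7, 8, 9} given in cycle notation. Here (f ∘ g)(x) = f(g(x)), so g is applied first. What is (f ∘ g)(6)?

g(6) = 6, then f(6) = 5; composing gives (f ∘ g)(6) = 5.

5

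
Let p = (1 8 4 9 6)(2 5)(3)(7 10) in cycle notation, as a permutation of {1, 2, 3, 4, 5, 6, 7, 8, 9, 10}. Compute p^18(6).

6 lies in the 5-cycle (1 8 4 9 6).
On a 5-cycle, p^5 is the identity, so p^18 = p^3 there (18 ≡ 3 mod 5).
Advancing 3 steps from 6: 6 → 1 → 8 → 4.

4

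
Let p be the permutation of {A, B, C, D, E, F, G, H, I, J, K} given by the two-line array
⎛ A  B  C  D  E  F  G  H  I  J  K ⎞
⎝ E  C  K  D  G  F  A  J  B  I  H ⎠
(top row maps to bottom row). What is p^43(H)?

J

Tracing H → J → … returns to H after 6 steps, so H lies in a 6-cycle (B C K H J I).
Powers repeat with period 6 on this cycle, and 43 mod 6 = 1, so p^43(H) = p^1(H).
Advancing 1 step from H: H → J.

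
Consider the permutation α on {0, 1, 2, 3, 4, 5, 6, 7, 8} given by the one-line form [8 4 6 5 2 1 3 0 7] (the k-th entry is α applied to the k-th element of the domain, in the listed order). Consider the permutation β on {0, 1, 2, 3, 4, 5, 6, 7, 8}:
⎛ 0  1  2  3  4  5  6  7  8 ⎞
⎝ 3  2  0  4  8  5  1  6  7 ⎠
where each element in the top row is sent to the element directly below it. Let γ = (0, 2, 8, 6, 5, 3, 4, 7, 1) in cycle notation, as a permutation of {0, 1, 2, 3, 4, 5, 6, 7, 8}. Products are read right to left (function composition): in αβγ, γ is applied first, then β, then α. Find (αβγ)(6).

Apply the permutations in order: γ(6) = 5, then β(5) = 5, then α(5) = 1. So (αβγ)(6) = 1.

1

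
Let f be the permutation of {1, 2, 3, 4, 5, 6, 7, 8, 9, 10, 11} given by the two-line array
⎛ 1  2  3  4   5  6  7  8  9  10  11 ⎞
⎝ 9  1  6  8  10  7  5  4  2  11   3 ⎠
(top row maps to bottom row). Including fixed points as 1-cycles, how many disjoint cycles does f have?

The cycle decomposition is (1, 9, 2)(3, 6, 7, 5, 10, 11)(4, 8), which has 3 cycles (counting 1-cycles).

3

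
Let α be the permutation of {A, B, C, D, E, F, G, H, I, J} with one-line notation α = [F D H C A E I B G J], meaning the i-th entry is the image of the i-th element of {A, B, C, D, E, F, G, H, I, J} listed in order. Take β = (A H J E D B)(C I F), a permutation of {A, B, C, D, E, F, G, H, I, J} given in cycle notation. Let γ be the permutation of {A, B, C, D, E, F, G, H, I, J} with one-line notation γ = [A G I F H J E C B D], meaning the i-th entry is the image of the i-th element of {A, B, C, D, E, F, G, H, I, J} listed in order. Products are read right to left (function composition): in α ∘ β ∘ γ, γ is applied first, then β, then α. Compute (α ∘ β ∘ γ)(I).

F

(α ∘ β ∘ γ)(I) = α(β(γ(I))). γ(I) = B, then β(B) = A, then α(A) = F, so the result is F.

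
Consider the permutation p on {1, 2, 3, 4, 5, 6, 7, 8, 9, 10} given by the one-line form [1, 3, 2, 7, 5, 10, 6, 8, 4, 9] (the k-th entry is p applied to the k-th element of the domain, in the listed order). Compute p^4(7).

Tracing 7 → 6 → … returns to 7 after 5 steps, so 7 lies in a 5-cycle (4 7 6 10 9).
Stepping 4 places around the cycle: 7 → 6 → 10 → 9 → 4.

4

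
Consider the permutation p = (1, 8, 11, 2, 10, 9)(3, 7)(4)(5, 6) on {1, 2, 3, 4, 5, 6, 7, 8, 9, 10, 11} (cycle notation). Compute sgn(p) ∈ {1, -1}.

The cycle lengths are 6, 2, 2, 1.
A cycle of length ℓ contributes ℓ−1 transpositions, so p is a product of 5 + 1 + 1 = 7 transpositions — odd.

-1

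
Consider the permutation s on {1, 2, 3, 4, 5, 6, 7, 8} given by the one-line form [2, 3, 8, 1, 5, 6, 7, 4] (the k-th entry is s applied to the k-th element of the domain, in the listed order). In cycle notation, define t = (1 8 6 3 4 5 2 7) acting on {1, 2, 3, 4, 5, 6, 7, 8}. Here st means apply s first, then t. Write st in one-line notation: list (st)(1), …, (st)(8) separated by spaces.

(st)(x) = t(s(x)). Computing each image: t(s(1)) = t(2) = 7, t(s(2)) = t(3) = 4, t(s(3)) = t(8) = 6, t(s(4)) = t(1) = 8, t(s(5)) = t(5) = 2, t(s(6)) = t(6) = 3, t(s(7)) = t(7) = 1, t(s(8)) = t(4) = 5.
Hence st = [7 4 6 8 2 3 1 5].

7 4 6 8 2 3 1 5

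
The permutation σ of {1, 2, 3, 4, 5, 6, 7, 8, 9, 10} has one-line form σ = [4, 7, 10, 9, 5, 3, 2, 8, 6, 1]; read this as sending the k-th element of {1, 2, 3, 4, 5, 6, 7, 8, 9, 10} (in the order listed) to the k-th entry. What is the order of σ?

Writing σ as disjoint cycles, the cycle lengths are 6, 2, 1, 1.
The order is lcm(6, 2) = 6.

6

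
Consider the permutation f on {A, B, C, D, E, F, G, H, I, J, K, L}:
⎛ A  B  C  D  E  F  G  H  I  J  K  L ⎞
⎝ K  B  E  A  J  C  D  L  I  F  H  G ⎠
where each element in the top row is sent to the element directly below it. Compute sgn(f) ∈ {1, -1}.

In disjoint-cycle form the cycle lengths are 6, 4, 1, 1.
A cycle is odd iff its length is even; f has 2 even-length cycles, so sgn(f) = (−1)^2 and f is even.

1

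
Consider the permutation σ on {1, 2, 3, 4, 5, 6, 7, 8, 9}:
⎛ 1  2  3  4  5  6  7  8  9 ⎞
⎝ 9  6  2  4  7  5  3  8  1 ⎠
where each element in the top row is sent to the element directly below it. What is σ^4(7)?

5

Tracing 7 → 3 → … returns to 7 after 5 steps, so 7 lies in a 5-cycle (2 6 5 7 3).
Stepping 4 places around the cycle: 7 → 3 → 2 → 6 → 5.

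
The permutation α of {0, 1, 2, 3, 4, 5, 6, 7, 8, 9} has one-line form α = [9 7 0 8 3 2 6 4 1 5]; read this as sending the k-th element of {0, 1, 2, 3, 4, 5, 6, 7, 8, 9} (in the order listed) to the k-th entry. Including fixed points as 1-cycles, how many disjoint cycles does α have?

3

The cycle decomposition is (0, 9, 5, 2)(1, 7, 4, 3, 8)(6), which has 3 cycles (counting 1-cycles).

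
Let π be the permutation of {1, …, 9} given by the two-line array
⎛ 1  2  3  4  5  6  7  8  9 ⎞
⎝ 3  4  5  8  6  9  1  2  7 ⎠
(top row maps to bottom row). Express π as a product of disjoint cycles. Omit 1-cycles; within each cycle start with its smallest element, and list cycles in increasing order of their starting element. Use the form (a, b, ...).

Start at 1 and follow images: 1 → 3 → 5 → 6 → 9 → 7 → 1, giving the cycle (1, 3, 5, 6, 9, 7).
Repeating from the next unused element and collecting all non-trivial cycles gives (1, 3, 5, 6, 9, 7)(2, 4, 8).

(1, 3, 5, 6, 9, 7)(2, 4, 8)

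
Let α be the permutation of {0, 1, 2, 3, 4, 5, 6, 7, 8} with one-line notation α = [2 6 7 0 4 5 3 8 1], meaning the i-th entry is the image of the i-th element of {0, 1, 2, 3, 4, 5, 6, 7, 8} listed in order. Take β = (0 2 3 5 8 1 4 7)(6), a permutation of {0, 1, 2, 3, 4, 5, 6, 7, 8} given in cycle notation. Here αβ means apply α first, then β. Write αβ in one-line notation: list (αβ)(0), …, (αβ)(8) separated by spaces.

Chase each element through α then β: 0 → 2 → 3; 1 → 6 → 6; 2 → 7 → 0; 3 → 0 → 2; 4 → 4 → 7; 5 → 5 → 8; 6 → 3 → 5; 7 → 8 → 1; 8 → 1 → 4.
Collecting the images, αβ = [3 6 0 2 7 8 5 1 4].

3 6 0 2 7 8 5 1 4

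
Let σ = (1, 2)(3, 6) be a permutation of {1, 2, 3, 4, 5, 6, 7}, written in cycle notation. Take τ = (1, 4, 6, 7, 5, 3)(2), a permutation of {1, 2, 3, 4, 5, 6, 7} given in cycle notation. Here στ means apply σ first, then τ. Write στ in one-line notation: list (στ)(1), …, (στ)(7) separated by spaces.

Chase each element through σ then τ: 1 → 2 → 2; 2 → 1 → 4; 3 → 6 → 7; 4 → 4 → 6; 5 → 5 → 3; 6 → 3 → 1; 7 → 7 → 5.
So στ in one-line form is 2 4 7 6 3 1 5.

2 4 7 6 3 1 5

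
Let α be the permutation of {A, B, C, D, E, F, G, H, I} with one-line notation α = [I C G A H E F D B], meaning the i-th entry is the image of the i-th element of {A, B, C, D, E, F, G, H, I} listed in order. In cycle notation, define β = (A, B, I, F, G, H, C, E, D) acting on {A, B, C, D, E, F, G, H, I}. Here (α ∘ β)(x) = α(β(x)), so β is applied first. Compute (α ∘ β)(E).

(α ∘ β)(E) = α(β(E)). β(E) = D, then α(D) = A. So (α ∘ β)(E) = A.

A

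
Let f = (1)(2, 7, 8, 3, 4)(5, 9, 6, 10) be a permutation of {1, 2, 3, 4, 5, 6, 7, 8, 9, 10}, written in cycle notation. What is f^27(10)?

10 lies in the 4-cycle (5, 9, 6, 10).
Since the cycle has length 4, f^27 acts on it the same as f^3 (27 mod 4 = 3).
Stepping 3 places around the cycle: 10 → 5 → 9 → 6.

6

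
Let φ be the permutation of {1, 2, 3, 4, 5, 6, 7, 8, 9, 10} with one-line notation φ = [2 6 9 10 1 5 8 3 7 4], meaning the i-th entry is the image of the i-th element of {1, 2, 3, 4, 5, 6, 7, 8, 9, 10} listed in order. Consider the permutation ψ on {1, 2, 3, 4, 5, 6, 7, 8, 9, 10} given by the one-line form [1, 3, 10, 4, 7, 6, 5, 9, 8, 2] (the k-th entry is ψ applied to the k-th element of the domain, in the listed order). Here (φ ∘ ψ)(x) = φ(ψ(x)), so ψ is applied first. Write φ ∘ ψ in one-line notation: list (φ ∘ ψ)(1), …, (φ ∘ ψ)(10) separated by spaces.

(φ ∘ ψ)(x) = φ(ψ(x)). Computing each image: φ(ψ(1)) = φ(1) = 2, φ(ψ(2)) = φ(3) = 9, φ(ψ(3)) = φ(10) = 4, φ(ψ(4)) = φ(4) = 10, φ(ψ(5)) = φ(7) = 8, φ(ψ(6)) = φ(6) = 5, φ(ψ(7)) = φ(5) = 1, φ(ψ(8)) = φ(9) = 7, φ(ψ(9)) = φ(8) = 3, φ(ψ(10)) = φ(2) = 6.
Hence φ ∘ ψ = [2 9 4 10 8 5 1 7 3 6].

2 9 4 10 8 5 1 7 3 6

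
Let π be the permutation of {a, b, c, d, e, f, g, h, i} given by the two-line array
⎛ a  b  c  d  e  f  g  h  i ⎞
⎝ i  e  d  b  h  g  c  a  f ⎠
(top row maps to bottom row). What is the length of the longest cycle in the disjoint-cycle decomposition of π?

9

Decomposing into disjoint cycles gives (a, i, f, g, c, d, b, e, h); the longest has length 9.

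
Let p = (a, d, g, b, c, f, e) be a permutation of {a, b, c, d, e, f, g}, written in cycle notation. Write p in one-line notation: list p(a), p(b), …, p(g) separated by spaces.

Each element maps to the next entry in its cycle (wrapping to the front): a↦d, b↦c, c↦f, d↦g, e↦a, f↦e, g↦b.
So the one-line form is d c f g a e b.

d c f g a e b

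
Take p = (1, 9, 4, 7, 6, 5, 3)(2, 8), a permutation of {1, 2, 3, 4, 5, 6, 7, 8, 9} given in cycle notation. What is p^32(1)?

6

1 lies in the 7-cycle (1, 9, 4, 7, 6, 5, 3).
Since the cycle has length 7, p^32 acts on it the same as p^4 (32 mod 7 = 4).
Stepping 4 places around the cycle: 1 → 9 → 4 → 7 → 6.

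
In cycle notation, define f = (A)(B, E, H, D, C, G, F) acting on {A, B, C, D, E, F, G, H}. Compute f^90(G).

G lies in the 7-cycle (B, E, H, D, C, G, F).
On a 7-cycle, f^7 is the identity, so f^90 = f^6 there (90 ≡ 6 mod 7).
Stepping 6 places around the cycle: G → F → B → E → H → D → C.

C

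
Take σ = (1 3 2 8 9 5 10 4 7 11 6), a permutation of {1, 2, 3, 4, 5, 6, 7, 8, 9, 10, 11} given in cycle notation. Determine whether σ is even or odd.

even

The cycle lengths are 11.
A cycle of length ℓ contributes ℓ−1 transpositions, so σ is a product of 10 transpositions — even.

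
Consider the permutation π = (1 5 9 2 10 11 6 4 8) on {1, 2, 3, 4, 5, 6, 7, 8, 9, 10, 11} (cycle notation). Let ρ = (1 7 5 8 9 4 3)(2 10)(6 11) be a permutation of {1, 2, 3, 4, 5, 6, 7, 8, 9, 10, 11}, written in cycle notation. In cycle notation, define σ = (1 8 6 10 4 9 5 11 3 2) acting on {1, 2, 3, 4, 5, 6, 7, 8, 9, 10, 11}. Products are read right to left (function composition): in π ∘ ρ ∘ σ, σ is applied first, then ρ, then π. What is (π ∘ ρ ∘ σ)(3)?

Apply the permutations in order: σ(3) = 2, then ρ(2) = 10, then π(10) = 11. So (π ∘ ρ ∘ σ)(3) = 11.

11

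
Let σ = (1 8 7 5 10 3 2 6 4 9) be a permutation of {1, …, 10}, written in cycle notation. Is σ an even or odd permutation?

odd

The cycle lengths are 10.
A cycle is odd iff its length is even; σ has 1 even-length cycle, so sgn(σ) = (−1)^1 and σ is odd.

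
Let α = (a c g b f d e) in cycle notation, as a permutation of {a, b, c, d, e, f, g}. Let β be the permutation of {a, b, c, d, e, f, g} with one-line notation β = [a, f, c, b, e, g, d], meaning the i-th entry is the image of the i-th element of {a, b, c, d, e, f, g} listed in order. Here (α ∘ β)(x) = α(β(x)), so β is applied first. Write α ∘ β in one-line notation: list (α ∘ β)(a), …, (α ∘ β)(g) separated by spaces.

(α ∘ β)(x) = α(β(x)). Computing each image: α(β(a)) = α(a) = c, α(β(b)) = α(f) = d, α(β(c)) = α(c) = g, α(β(d)) = α(b) = f, α(β(e)) = α(e) = a, α(β(f)) = α(g) = b, α(β(g)) = α(d) = e.
Hence α ∘ β = [c d g f a b e].

c d g f a b e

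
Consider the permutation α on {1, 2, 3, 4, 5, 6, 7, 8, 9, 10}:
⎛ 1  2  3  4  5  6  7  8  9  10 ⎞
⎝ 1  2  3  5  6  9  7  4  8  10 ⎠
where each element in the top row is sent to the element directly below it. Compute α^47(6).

8

Tracing 6 → 9 → … returns to 6 after 5 steps, so 6 lies in a 5-cycle (4, 5, 6, 9, 8).
Powers repeat with period 5 on this cycle, and 47 mod 5 = 2, so α^47(6) = α^2(6).
Stepping 2 places around the cycle: 6 → 9 → 8.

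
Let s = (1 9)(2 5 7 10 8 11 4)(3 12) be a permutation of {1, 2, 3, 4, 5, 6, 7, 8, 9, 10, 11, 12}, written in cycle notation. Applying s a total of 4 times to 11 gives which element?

7

11 lies in the 7-cycle (2 5 7 10 8 11 4).
Stepping 4 places around the cycle: 11 → 4 → 2 → 5 → 7.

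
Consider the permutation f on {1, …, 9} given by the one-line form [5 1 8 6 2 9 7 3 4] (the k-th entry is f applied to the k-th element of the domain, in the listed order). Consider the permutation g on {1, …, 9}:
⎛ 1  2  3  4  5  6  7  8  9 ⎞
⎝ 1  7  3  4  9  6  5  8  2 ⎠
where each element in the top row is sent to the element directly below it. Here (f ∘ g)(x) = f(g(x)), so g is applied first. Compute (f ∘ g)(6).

(f ∘ g)(6) = f(g(6)). g(6) = 6, then f(6) = 9. So (f ∘ g)(6) = 9.

9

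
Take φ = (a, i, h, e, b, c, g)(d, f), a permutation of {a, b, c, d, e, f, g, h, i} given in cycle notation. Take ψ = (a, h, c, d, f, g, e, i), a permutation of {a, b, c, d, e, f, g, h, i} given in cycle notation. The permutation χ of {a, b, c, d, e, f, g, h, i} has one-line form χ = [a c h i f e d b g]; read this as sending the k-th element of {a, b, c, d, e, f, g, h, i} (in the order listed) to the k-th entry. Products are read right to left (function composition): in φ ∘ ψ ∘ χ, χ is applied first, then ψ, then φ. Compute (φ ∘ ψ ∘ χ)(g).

d

Apply the permutations in order: χ(g) = d, then ψ(d) = f, then φ(f) = d. So (φ ∘ ψ ∘ χ)(g) = d.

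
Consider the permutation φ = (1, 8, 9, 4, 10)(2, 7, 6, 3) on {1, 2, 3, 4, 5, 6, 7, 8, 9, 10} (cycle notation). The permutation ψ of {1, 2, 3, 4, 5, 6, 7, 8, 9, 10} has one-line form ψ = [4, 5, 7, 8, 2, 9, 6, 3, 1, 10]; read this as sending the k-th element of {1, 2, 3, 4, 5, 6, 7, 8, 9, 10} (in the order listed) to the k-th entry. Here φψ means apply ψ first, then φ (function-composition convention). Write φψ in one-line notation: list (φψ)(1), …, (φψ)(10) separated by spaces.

For each element, apply ψ then φ: 1 → 4 → 10; 2 → 5 → 5; 3 → 7 → 6; 4 → 8 → 9; 5 → 2 → 7; 6 → 9 → 4; 7 → 6 → 3; 8 → 3 → 2; 9 → 1 → 8; 10 → 10 → 1.
So φψ in one-line form is 10 5 6 9 7 4 3 2 8 1.

10 5 6 9 7 4 3 2 8 1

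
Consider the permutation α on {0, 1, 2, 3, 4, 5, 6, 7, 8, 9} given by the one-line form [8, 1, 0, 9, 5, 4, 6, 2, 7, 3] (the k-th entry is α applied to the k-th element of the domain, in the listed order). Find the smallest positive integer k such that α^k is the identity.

Decomposing into disjoint cycles gives cycle lengths 4, 2, 2, 1, 1.
The order is lcm(4, 2, 2) = 4.

4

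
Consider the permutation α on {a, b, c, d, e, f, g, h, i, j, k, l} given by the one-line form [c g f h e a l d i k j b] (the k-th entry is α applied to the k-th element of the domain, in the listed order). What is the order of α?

6

Writing α as disjoint cycles, the cycle lengths are 3, 3, 2, 2, 1, 1.
The order is lcm(3, 3, 2, 2) = 6.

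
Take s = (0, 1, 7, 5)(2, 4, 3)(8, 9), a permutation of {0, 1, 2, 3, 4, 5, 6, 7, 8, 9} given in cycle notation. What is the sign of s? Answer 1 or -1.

The cycle lengths are 4, 3, 2, 1.
A cycle of length ℓ contributes ℓ−1 transpositions, so s is a product of 3 + 2 + 1 = 6 transpositions — even.

1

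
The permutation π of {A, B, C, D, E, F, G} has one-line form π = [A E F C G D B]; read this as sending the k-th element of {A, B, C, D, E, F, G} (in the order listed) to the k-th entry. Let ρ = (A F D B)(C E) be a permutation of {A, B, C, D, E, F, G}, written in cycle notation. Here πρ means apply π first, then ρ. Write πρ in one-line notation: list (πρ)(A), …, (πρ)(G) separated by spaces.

F C D E G B A

(πρ)(x) = ρ(π(x)). Computing each image: ρ(π(A)) = ρ(A) = F, ρ(π(B)) = ρ(E) = C, ρ(π(C)) = ρ(F) = D, ρ(π(D)) = ρ(C) = E, ρ(π(E)) = ρ(G) = G, ρ(π(F)) = ρ(D) = B, ρ(π(G)) = ρ(B) = A.
Hence πρ = [F C D E G B A].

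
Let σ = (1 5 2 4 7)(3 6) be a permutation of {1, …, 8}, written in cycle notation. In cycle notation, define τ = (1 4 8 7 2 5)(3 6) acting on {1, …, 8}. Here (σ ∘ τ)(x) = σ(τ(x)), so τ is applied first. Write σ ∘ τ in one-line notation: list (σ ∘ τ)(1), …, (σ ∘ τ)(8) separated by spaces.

Chase each element through τ then σ: 1 → 4 → 7; 2 → 5 → 2; 3 → 6 → 3; 4 → 8 → 8; 5 → 1 → 5; 6 → 3 → 6; 7 → 2 → 4; 8 → 7 → 1.
Collecting the images, σ ∘ τ = [7 2 3 8 5 6 4 1].

7 2 3 8 5 6 4 1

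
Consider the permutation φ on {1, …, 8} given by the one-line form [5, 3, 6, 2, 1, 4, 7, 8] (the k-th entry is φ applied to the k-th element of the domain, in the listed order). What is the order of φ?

The disjoint-cycle form of φ has cycle lengths 4, 2, 1, 1.
The order of φ is the least common multiple of its cycle lengths: lcm(4, 2) = 4.

4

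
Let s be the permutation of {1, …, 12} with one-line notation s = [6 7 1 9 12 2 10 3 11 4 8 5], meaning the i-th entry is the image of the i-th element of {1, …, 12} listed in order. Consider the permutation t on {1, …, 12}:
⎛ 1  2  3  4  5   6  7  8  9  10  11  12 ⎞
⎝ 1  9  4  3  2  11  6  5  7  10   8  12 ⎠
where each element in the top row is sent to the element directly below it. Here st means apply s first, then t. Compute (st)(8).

(st)(8) = t(s(8)). s(8) = 3, then t(3) = 4. So (st)(8) = 4.

4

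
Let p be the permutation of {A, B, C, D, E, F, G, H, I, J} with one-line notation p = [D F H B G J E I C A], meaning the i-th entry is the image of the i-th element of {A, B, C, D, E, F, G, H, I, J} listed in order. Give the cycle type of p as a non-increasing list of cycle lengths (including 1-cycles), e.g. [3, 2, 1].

The disjoint cycles are (A, D, B, F, J)(C, H, I)(E, G), with lengths 5, 3, 2 in non-increasing order.

[5, 3, 2]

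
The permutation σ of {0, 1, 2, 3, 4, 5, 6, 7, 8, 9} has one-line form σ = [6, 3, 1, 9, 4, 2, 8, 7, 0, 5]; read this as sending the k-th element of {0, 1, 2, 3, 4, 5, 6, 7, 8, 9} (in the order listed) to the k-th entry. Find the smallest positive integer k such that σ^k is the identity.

The disjoint-cycle form of σ has cycle lengths 5, 3, 1, 1.
The order of σ is the least common multiple of its cycle lengths: lcm(5, 3) = 15.

15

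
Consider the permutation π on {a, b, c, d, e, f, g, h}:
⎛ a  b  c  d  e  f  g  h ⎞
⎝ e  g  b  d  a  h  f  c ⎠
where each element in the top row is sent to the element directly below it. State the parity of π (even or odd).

odd

In disjoint-cycle form the cycle lengths are 5, 2, 1.
A cycle is odd iff its length is even; π has 1 even-length cycle, so sgn(π) = (−1)^1 and π is odd.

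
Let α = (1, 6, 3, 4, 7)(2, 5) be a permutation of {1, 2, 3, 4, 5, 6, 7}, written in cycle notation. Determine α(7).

1

In the cycle (1, 6, 3, 4, 7), 7 is followed by 1, so α(7) = 1.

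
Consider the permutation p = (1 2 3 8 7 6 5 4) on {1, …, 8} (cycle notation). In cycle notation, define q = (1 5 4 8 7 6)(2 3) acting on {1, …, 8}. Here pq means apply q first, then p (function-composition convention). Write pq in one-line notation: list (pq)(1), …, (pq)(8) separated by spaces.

For each element, apply q then p: 1 → 5 → 4; 2 → 3 → 8; 3 → 2 → 3; 4 → 8 → 7; 5 → 4 → 1; 6 → 1 → 2; 7 → 6 → 5; 8 → 7 → 6.
Collecting the images, pq = [4 8 3 7 1 2 5 6].

4 8 3 7 1 2 5 6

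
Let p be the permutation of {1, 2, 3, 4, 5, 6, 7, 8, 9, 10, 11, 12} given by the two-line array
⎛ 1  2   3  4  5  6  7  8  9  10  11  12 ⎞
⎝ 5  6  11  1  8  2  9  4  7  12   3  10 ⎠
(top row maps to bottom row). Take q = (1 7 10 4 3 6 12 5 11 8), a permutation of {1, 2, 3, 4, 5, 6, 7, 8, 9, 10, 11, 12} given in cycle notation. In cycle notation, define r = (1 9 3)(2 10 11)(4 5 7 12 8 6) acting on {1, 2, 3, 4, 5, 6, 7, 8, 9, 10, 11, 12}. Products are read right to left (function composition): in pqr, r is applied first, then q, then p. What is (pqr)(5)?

(pqr)(5) = p(q(r(5))). r(5) = 7, then q(7) = 10, then p(10) = 12, so the result is 12.

12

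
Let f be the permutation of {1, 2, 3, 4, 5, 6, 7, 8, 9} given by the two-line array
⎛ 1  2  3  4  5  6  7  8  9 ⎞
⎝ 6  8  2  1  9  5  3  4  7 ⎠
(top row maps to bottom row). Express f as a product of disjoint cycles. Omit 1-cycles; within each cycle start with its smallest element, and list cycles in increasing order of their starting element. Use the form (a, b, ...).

From 1: 1 → 6 → 5 → 9 → 7 → 3 → 2 → 8 → 4 → 1, closing the cycle (1, 6, 5, 9, 7, 3, 2, 8, 4).
Repeating from the next unused element and collecting all non-trivial cycles gives (1, 6, 5, 9, 7, 3, 2, 8, 4).

(1, 6, 5, 9, 7, 3, 2, 8, 4)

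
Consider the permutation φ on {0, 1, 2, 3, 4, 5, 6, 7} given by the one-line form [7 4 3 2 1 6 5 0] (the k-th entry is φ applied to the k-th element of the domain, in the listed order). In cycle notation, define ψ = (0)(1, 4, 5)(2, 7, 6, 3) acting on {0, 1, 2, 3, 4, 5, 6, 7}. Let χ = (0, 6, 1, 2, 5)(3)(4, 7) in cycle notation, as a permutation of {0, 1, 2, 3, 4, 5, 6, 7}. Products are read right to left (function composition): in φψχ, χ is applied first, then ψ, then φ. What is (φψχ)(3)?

3

Apply the permutations in order: χ(3) = 3, then ψ(3) = 2, then φ(2) = 3. So (φψχ)(3) = 3.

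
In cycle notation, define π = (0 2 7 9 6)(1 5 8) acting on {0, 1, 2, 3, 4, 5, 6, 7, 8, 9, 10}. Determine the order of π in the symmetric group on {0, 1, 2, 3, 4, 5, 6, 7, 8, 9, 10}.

The cycle type of π is (5, 3, 1, 1, 1).
Since disjoint cycles commute, ord(π) = lcm(5, 3) = 15.

15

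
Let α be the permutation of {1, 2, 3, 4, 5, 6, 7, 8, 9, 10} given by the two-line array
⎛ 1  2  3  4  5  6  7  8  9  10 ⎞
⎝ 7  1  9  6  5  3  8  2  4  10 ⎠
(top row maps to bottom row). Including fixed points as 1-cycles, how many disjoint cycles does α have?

4

The cycle decomposition is (1 7 8 2)(3 9 4 6)(5)(10), which has 4 cycles (counting 1-cycles).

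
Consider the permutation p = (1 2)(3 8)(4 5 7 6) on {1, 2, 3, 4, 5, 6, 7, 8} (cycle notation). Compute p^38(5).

6

5 lies in the 4-cycle (4 5 7 6).
Powers repeat with period 4 on this cycle, and 38 mod 4 = 2, so p^38(5) = p^2(5).
Stepping 2 places around the cycle: 5 → 7 → 6.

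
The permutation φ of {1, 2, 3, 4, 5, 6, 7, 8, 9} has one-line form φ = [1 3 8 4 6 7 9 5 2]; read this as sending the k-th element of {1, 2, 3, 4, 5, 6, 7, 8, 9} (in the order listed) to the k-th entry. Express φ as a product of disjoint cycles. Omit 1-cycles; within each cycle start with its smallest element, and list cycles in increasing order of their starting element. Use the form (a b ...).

(2 3 8 5 6 7 9)

Start at 2 and follow images: 2 → 3 → 8 → 5 → 6 → 7 → 9 → 2, giving the cycle (2 3 8 5 6 7 9).
Continuing from each remaining unvisited element yields (2 3 8 5 6 7 9).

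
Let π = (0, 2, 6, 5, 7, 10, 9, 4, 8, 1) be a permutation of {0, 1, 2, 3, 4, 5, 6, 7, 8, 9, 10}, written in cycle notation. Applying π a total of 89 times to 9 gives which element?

9 lies in the 10-cycle (0, 2, 6, 5, 7, 10, 9, 4, 8, 1).
On a 10-cycle, π^10 is the identity, so π^89 = π^9 there (89 ≡ 9 mod 10).
Stepping 9 places around the cycle: 9 → 4 → 8 → 1 → 0 → 2 → 6 → 5 → 7 → 10.

10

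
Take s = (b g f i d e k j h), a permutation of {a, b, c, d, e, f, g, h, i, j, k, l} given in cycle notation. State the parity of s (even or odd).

The cycle lengths are 9, 1, 1, 1.
A cycle of length ℓ contributes ℓ−1 transpositions, so s is a product of 8 transpositions — even.

even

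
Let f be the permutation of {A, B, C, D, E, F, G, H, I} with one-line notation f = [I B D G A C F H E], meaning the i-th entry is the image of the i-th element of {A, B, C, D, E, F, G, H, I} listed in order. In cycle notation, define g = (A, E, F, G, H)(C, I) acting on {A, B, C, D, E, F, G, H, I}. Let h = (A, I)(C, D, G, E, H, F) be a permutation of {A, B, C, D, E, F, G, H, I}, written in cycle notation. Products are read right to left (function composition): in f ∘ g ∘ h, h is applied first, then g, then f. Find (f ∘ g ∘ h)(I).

A

Chase I: h(I) = A; g(A) = E; f(E) = A. Hence (f ∘ g ∘ h)(I) = A.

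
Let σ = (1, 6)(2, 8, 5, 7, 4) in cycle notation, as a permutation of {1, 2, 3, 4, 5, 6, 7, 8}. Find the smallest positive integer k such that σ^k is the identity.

The cycle type of σ is (5, 2, 1).
The order of σ is the least common multiple of its cycle lengths: lcm(5, 2) = 10.

10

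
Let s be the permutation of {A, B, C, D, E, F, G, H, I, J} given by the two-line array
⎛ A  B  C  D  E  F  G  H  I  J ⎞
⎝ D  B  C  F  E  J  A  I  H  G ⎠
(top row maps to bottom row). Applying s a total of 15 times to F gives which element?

Tracing F → J → … returns to F after 5 steps, so F lies in a 5-cycle (A D F J G).
On a 5-cycle, s^5 is the identity, so s^15 = s^0 there (15 ≡ 0 mod 5).
So s^15(F) = F.

F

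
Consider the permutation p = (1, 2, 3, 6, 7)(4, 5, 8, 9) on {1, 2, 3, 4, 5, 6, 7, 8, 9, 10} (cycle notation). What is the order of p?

The disjoint cycles have lengths 5, 4, 1.
The order of p is the least common multiple of its cycle lengths: lcm(5, 4) = 20.

20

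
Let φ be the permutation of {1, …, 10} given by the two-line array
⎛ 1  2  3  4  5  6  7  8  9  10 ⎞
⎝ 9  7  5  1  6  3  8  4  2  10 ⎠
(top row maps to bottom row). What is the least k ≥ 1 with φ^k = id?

The disjoint-cycle form of φ has cycle lengths 6, 3, 1.
The order of φ is the least common multiple of its cycle lengths: lcm(6, 3) = 6.

6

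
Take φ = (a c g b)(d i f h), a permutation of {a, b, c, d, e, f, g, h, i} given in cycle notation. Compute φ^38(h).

h lies in the 4-cycle (d i f h).
Powers repeat with period 4 on this cycle, and 38 mod 4 = 2, so φ^38(h) = φ^2(h).
Advancing 2 steps from h: h → d → i.

i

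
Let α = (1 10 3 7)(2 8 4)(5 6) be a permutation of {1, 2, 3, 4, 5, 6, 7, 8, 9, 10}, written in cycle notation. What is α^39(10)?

1

10 lies in the 4-cycle (1 10 3 7).
Since the cycle has length 4, α^39 acts on it the same as α^3 (39 mod 4 = 3).
Advancing 3 steps from 10: 10 → 3 → 7 → 1.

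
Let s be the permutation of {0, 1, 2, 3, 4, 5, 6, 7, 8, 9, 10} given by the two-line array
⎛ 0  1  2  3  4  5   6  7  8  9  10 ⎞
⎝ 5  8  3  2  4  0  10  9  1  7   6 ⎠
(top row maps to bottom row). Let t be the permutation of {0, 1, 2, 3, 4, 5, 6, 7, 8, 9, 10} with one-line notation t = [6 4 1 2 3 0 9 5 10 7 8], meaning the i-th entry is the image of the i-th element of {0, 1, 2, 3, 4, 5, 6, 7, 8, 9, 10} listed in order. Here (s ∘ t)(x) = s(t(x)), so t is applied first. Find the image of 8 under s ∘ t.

(s ∘ t)(8) = s(t(8)). t(8) = 10, then s(10) = 6. So (s ∘ t)(8) = 6.

6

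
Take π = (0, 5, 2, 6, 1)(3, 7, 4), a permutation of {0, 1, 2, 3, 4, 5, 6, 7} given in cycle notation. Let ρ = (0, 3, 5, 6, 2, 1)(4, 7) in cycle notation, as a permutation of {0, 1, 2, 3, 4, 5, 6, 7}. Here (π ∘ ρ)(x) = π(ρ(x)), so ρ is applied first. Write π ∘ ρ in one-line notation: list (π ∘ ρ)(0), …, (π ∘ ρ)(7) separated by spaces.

7 5 0 2 4 1 6 3

Chase each element through ρ then π: 0 → 3 → 7; 1 → 0 → 5; 2 → 1 → 0; 3 → 5 → 2; 4 → 7 → 4; 5 → 6 → 1; 6 → 2 → 6; 7 → 4 → 3.
So π ∘ ρ in one-line form is 7 5 0 2 4 1 6 3.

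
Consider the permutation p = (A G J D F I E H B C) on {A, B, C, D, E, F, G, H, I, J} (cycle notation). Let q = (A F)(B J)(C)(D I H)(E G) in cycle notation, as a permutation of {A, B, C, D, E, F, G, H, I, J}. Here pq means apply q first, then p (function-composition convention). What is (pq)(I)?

B

First apply q: q(I) = H, then p(H) = B. Thus (pq)(I) = B.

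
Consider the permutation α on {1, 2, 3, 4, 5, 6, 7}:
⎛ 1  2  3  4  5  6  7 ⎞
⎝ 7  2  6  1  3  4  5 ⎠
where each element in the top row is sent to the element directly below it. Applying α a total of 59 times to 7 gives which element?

1

Tracing 7 → 5 → … returns to 7 after 6 steps, so 7 lies in a 6-cycle (1, 7, 5, 3, 6, 4).
Powers repeat with period 6 on this cycle, and 59 mod 6 = 5, so α^59(7) = α^5(7).
Stepping 5 places around the cycle: 7 → 5 → 3 → 6 → 4 → 1.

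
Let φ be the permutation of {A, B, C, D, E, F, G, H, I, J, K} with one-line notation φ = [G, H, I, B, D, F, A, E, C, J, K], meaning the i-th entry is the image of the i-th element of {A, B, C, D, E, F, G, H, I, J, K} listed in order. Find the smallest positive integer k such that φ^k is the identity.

Writing φ as disjoint cycles, the cycle lengths are 4, 2, 2, 1, 1, 1.
The order of φ is the least common multiple of its cycle lengths: lcm(4, 2, 2) = 4.

4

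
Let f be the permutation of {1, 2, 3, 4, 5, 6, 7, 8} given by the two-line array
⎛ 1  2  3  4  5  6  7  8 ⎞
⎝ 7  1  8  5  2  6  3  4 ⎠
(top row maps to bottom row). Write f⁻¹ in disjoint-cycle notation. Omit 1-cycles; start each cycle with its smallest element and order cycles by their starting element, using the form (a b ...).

(1 2 5 4 8 3 7)

The cycle decomposition of f is (1 7 3 8 4 5 2).
The inverse reverses every cycle; in canonical form, f⁻¹ = (1 2 5 4 8 3 7).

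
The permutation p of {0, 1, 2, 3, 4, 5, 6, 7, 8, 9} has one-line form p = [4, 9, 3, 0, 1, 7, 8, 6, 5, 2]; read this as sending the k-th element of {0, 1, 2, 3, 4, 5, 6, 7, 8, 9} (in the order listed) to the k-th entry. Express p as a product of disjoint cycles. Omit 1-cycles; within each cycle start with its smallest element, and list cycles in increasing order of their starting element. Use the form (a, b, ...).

(0, 4, 1, 9, 2, 3)(5, 7, 6, 8)

Iterating p from 0 gives 0 → 4 → 1 → 9 → 2 → 3 → 0; that is the 6-cycle (0, 4, 1, 9, 2, 3).
Repeating from the next unused element and collecting all non-trivial cycles gives (0, 4, 1, 9, 2, 3)(5, 7, 6, 8).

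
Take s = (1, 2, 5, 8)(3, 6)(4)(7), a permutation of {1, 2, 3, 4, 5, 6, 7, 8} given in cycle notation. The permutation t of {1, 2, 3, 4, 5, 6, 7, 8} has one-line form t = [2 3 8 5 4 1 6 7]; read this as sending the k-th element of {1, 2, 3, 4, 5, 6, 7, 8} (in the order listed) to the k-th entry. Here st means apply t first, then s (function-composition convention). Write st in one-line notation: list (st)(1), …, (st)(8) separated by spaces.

5 6 1 8 4 2 3 7

(st)(x) = s(t(x)). Computing each image: s(t(1)) = s(2) = 5, s(t(2)) = s(3) = 6, s(t(3)) = s(8) = 1, s(t(4)) = s(5) = 8, s(t(5)) = s(4) = 4, s(t(6)) = s(1) = 2, s(t(7)) = s(6) = 3, s(t(8)) = s(7) = 7.
Hence st = [5 6 1 8 4 2 3 7].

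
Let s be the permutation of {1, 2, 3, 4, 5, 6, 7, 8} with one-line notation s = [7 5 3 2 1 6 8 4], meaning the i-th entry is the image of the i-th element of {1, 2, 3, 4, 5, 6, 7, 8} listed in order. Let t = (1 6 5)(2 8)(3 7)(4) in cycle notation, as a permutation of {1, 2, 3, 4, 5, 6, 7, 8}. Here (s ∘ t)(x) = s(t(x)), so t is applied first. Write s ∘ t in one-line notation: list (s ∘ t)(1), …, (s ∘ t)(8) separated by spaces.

6 4 8 2 7 1 3 5

(s ∘ t)(x) = s(t(x)). Computing each image: s(t(1)) = s(6) = 6, s(t(2)) = s(8) = 4, s(t(3)) = s(7) = 8, s(t(4)) = s(4) = 2, s(t(5)) = s(1) = 7, s(t(6)) = s(5) = 1, s(t(7)) = s(3) = 3, s(t(8)) = s(2) = 5.
Hence s ∘ t = [6 4 8 2 7 1 3 5].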